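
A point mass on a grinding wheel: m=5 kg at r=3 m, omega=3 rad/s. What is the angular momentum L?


Given: m = 5 kg, r = 3 m, omega = 3 rad/s
For a point mass: I = m*r^2
I = 5*3^2 = 5*9 = 45
L = I*omega = 45*3
L = 135 kg*m^2/s

135 kg*m^2/s


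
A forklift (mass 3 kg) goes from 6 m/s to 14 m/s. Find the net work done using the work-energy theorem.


Given: m = 3 kg, v0 = 6 m/s, v = 14 m/s
Using W = (1/2)*m*(v^2 - v0^2)
v^2 = 14^2 = 196
v0^2 = 6^2 = 36
v^2 - v0^2 = 196 - 36 = 160
W = (1/2)*3*160 = 240 J

240 J


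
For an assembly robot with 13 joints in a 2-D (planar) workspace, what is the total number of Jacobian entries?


Given: task space dimension = 2, joints = 13
Jacobian is a 2 x 13 matrix
Total entries = rows * columns
Total = 2 * 13
Total = 26

26


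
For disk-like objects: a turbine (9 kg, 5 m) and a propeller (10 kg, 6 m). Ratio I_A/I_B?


Given: M1=9 kg, R1=5 m, M2=10 kg, R2=6 m
For a disk: I = (1/2)*M*R^2, so I_A/I_B = (M1*R1^2)/(M2*R2^2)
M1*R1^2 = 9*25 = 225
M2*R2^2 = 10*36 = 360
I_A/I_B = 225/360 = 5/8

5/8


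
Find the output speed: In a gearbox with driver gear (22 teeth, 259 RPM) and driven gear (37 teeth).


Given: N1 = 22 teeth, w1 = 259 RPM, N2 = 37 teeth
Using N1*w1 = N2*w2
w2 = N1*w1 / N2
w2 = 22*259 / 37
w2 = 5698 / 37
w2 = 154 RPM

154 RPM


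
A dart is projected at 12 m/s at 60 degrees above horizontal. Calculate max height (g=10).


Given: v0 = 12 m/s, theta = 60 deg, g = 10 m/s^2
sin^2(60) = 3/4
Using H = v0^2 * sin^2(theta) / (2*g)
H = 12^2 * 3/4 / (2*10)
H = 144 * 3/4 / 20
H = 108 / 20
H = 27/5 m

27/5 m


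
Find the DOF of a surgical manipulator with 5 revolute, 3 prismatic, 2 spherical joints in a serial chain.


Given: serial robot with 5 revolute, 3 prismatic, 2 spherical joints
DOF contribution per joint type: revolute=1, prismatic=1, spherical=3, fixed=0
DOF = 5*1 + 3*1 + 2*3
DOF = 14

14


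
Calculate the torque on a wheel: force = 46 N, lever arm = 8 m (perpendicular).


Given: F = 46 N, r = 8 m, angle = 90 deg (perpendicular)
Using tau = F * r * sin(90)
sin(90) = 1
tau = 46 * 8 * 1
tau = 368 Nm

368 Nm


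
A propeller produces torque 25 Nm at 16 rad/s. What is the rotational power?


Given: tau = 25 Nm, omega = 16 rad/s
Using P = tau * omega
P = 25 * 16
P = 400 W

400 W


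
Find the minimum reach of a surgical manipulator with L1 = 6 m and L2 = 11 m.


Given: L1 = 6 m, L2 = 11 m
For a 2-link planar arm, min reach = |L1 - L2| (second link folded back)
Min reach = |6 - 11|
Min reach = 5 m

5 m


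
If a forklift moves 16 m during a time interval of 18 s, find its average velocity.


Given: distance d = 16 m, time t = 18 s
Using v = d / t
v = 16 / 18
v = 8/9 m/s

8/9 m/s


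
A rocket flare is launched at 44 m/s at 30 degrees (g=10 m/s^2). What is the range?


Given: v0 = 44 m/s, theta = 30 deg, g = 10 m/s^2
sin(2*30) = sin(60) = sqrt(3)/2
Using R = v0^2 * sin(2*theta) / g
R = 44^2 * (sqrt(3)/2) / 10
R = 1936 * sqrt(3) / 20
R = 484/5*sqrt(3) m

484/5*sqrt(3) m


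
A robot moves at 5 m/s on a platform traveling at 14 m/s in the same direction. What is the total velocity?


Given: object velocity = 5 m/s, platform velocity = 14 m/s (same direction)
Using classical velocity addition: v_total = v_object + v_platform
v_total = 5 + 14
v_total = 19 m/s

19 m/s


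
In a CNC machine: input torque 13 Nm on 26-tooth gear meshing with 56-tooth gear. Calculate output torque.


Given: N1 = 26, N2 = 56, T1 = 13 Nm
Using T2/T1 = N2/N1
T2 = T1 * N2 / N1
T2 = 13 * 56 / 26
T2 = 728 / 26
T2 = 28 Nm

28 Nm


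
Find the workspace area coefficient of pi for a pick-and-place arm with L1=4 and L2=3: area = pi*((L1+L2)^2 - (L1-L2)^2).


Given: L1 = 4, L2 = 3
(L1+L2)^2 = (7)^2 = 49
(L1-L2)^2 = (1)^2 = 1
Difference = 49 - 1 = 48
This equals 4*L1*L2 = 4*4*3 = 48
Workspace area = 48*pi

48


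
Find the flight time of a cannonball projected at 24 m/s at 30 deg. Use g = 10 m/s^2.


Given: v0 = 24 m/s, theta = 30 deg, g = 10 m/s^2
sin(30) = 1/2
Using T = 2*v0*sin(theta) / g
T = 2*24*1/2 / 10
T = 24 / 10
T = 12/5 s

12/5 s


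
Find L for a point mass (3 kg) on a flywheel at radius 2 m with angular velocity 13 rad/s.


Given: m = 3 kg, r = 2 m, omega = 13 rad/s
For a point mass: I = m*r^2
I = 3*2^2 = 3*4 = 12
L = I*omega = 12*13
L = 156 kg*m^2/s

156 kg*m^2/s


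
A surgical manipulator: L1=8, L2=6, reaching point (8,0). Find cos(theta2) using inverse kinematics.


Given: L1 = 8, L2 = 6, target (x, y) = (8, 0)
Using cos(theta2) = (x^2 + y^2 - L1^2 - L2^2) / (2*L1*L2)
x^2 + y^2 = 8^2 + 0 = 64
L1^2 + L2^2 = 64 + 36 = 100
Numerator = 64 - 100 = -36
Denominator = 2*8*6 = 96
cos(theta2) = -36/96 = -3/8

-3/8


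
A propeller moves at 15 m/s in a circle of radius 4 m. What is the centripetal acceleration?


Given: v = 15 m/s, r = 4 m
Using a_c = v^2 / r
a_c = 15^2 / 4
a_c = 225 / 4
a_c = 225/4 m/s^2

225/4 m/s^2


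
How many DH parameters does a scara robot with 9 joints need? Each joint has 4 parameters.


Given: 9 joints, 4 DH parameters per joint (d, theta, a, alpha)
Total DH parameters = number_of_joints * 4
Total = 9 * 4
Total = 36

36


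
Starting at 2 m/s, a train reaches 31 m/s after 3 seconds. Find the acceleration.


Given: initial velocity v0 = 2 m/s, final velocity v = 31 m/s, time t = 3 s
Using a = (v - v0) / t
a = (31 - 2) / 3
a = 29 / 3
a = 29/3 m/s^2

29/3 m/s^2


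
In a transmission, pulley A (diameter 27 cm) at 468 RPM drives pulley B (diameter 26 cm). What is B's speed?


Given: D1 = 27 cm, w1 = 468 RPM, D2 = 26 cm
Using D1*w1 = D2*w2
w2 = D1*w1 / D2
w2 = 27*468 / 26
w2 = 12636 / 26
w2 = 486 RPM

486 RPM


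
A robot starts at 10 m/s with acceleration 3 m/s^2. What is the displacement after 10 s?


Given: v0 = 10 m/s, a = 3 m/s^2, t = 10 s
Using s = v0*t + (1/2)*a*t^2
s = 10*10 + (1/2)*3*10^2
s = 100 + (1/2)*300
s = 100 + 150
s = 250

250 m


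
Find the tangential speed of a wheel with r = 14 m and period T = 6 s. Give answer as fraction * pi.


Given: radius r = 14 m, period T = 6 s
Using v = 2*pi*r / T
v = 2*pi*14 / 6
v = 28*pi / 6
v = 14/3*pi m/s

14/3*pi m/s


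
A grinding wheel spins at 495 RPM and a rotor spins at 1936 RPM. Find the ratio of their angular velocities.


Given: RPM_A = 495, RPM_B = 1936
omega = 2*pi*RPM/60, so omega_A/omega_B = RPM_A / RPM_B
omega_A/omega_B = 495 / 1936
omega_A/omega_B = 45/176

45/176


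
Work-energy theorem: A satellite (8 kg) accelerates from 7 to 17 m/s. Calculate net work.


Given: m = 8 kg, v0 = 7 m/s, v = 17 m/s
Using W = (1/2)*m*(v^2 - v0^2)
v^2 = 17^2 = 289
v0^2 = 7^2 = 49
v^2 - v0^2 = 289 - 49 = 240
W = (1/2)*8*240 = 960 J

960 J


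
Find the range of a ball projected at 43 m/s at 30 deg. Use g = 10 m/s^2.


Given: v0 = 43 m/s, theta = 30 deg, g = 10 m/s^2
sin(2*30) = sin(60) = sqrt(3)/2
Using R = v0^2 * sin(2*theta) / g
R = 43^2 * (sqrt(3)/2) / 10
R = 1849 * sqrt(3) / 20
R = 1849/20*sqrt(3) m

1849/20*sqrt(3) m


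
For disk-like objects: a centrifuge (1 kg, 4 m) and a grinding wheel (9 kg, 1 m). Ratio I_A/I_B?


Given: M1=1 kg, R1=4 m, M2=9 kg, R2=1 m
For a disk: I = (1/2)*M*R^2, so I_A/I_B = (M1*R1^2)/(M2*R2^2)
M1*R1^2 = 1*16 = 16
M2*R2^2 = 9*1 = 9
I_A/I_B = 16/9 = 16/9

16/9


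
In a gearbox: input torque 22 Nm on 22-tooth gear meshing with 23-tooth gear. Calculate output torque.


Given: N1 = 22, N2 = 23, T1 = 22 Nm
Using T2/T1 = N2/N1
T2 = T1 * N2 / N1
T2 = 22 * 23 / 22
T2 = 506 / 22
T2 = 23 Nm

23 Nm


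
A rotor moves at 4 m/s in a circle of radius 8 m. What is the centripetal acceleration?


Given: v = 4 m/s, r = 8 m
Using a_c = v^2 / r
a_c = 4^2 / 8
a_c = 16 / 8
a_c = 2 m/s^2

2 m/s^2


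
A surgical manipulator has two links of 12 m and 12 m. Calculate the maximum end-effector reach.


Given: L1 = 12 m, L2 = 12 m
For a 2-link planar arm, max reach = L1 + L2 (fully extended)
Max reach = 12 + 12
Max reach = 24 m

24 m


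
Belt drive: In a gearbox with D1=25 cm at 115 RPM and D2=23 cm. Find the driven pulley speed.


Given: D1 = 25 cm, w1 = 115 RPM, D2 = 23 cm
Using D1*w1 = D2*w2
w2 = D1*w1 / D2
w2 = 25*115 / 23
w2 = 2875 / 23
w2 = 125 RPM

125 RPM


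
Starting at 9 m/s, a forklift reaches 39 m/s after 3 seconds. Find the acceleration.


Given: initial velocity v0 = 9 m/s, final velocity v = 39 m/s, time t = 3 s
Using a = (v - v0) / t
a = (39 - 9) / 3
a = 30 / 3
a = 10 m/s^2

10 m/s^2


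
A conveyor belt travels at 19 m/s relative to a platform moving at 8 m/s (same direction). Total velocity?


Given: object velocity = 19 m/s, platform velocity = 8 m/s (same direction)
Using classical velocity addition: v_total = v_object + v_platform
v_total = 19 + 8
v_total = 27 m/s

27 m/s


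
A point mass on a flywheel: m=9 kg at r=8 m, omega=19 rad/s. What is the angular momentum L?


Given: m = 9 kg, r = 8 m, omega = 19 rad/s
For a point mass: I = m*r^2
I = 9*8^2 = 9*64 = 576
L = I*omega = 576*19
L = 10944 kg*m^2/s

10944 kg*m^2/s


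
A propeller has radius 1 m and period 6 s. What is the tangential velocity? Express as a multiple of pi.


Given: radius r = 1 m, period T = 6 s
Using v = 2*pi*r / T
v = 2*pi*1 / 6
v = 2*pi / 6
v = 1/3*pi m/s

1/3*pi m/s


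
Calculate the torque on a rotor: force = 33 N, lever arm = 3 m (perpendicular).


Given: F = 33 N, r = 3 m, angle = 90 deg (perpendicular)
Using tau = F * r * sin(90)
sin(90) = 1
tau = 33 * 3 * 1
tau = 99 Nm

99 Nm


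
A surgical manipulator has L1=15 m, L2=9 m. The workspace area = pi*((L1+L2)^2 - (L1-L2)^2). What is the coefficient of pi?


Given: L1 = 15, L2 = 9
(L1+L2)^2 = (24)^2 = 576
(L1-L2)^2 = (6)^2 = 36
Difference = 576 - 36 = 540
This equals 4*L1*L2 = 4*15*9 = 540
Workspace area = 540*pi

540


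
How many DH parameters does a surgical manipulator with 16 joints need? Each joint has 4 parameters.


Given: 16 joints, 4 DH parameters per joint (d, theta, a, alpha)
Total DH parameters = number_of_joints * 4
Total = 16 * 4
Total = 64

64


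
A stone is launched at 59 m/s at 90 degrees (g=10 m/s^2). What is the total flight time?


Given: v0 = 59 m/s, theta = 90 deg, g = 10 m/s^2
sin(90) = 1
Using T = 2*v0*sin(theta) / g
T = 2*59*1 / 10
T = 118 / 10
T = 59/5 s

59/5 s


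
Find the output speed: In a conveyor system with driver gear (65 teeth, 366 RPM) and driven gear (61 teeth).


Given: N1 = 65 teeth, w1 = 366 RPM, N2 = 61 teeth
Using N1*w1 = N2*w2
w2 = N1*w1 / N2
w2 = 65*366 / 61
w2 = 23790 / 61
w2 = 390 RPM

390 RPM


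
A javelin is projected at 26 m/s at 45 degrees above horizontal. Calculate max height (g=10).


Given: v0 = 26 m/s, theta = 45 deg, g = 10 m/s^2
sin^2(45) = 1/2
Using H = v0^2 * sin^2(theta) / (2*g)
H = 26^2 * 1/2 / (2*10)
H = 676 * 1/2 / 20
H = 338 / 20
H = 169/10 m

169/10 m


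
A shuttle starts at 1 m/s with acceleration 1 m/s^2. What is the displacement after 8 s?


Given: v0 = 1 m/s, a = 1 m/s^2, t = 8 s
Using s = v0*t + (1/2)*a*t^2
s = 1*8 + (1/2)*1*8^2
s = 8 + (1/2)*64
s = 8 + 32
s = 40

40 m


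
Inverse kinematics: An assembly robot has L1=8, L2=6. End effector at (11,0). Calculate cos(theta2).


Given: L1 = 8, L2 = 6, target (x, y) = (11, 0)
Using cos(theta2) = (x^2 + y^2 - L1^2 - L2^2) / (2*L1*L2)
x^2 + y^2 = 11^2 + 0 = 121
L1^2 + L2^2 = 64 + 36 = 100
Numerator = 121 - 100 = 21
Denominator = 2*8*6 = 96
cos(theta2) = 21/96 = 7/32

7/32


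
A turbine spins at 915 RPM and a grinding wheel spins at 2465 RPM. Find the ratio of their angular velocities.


Given: RPM_A = 915, RPM_B = 2465
omega = 2*pi*RPM/60, so omega_A/omega_B = RPM_A / RPM_B
omega_A/omega_B = 915 / 2465
omega_A/omega_B = 183/493

183/493


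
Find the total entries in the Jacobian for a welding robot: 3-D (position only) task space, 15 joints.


Given: task space dimension = 3, joints = 15
Jacobian is a 3 x 15 matrix
Total entries = rows * columns
Total = 3 * 15
Total = 45

45


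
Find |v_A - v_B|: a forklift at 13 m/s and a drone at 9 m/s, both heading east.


Given: v_A = 13 m/s east, v_B = 9 m/s east
Both move in the same direction; relative speed = |v_A - v_B|
|13 - 9| = |4|
= 4 m/s

4 m/s


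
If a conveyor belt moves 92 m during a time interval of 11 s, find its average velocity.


Given: distance d = 92 m, time t = 11 s
Using v = d / t
v = 92 / 11
v = 92/11 m/s

92/11 m/s


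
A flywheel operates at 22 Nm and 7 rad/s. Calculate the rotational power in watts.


Given: tau = 22 Nm, omega = 7 rad/s
Using P = tau * omega
P = 22 * 7
P = 154 W

154 W


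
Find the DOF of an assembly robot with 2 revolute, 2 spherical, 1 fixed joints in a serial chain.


Given: serial robot with 2 revolute, 2 spherical, 1 fixed joints
DOF contribution per joint type: revolute=1, prismatic=1, spherical=3, fixed=0
DOF = 2*1 + 2*3 + 1*0
DOF = 8

8


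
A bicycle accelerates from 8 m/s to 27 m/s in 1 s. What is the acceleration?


Given: initial velocity v0 = 8 m/s, final velocity v = 27 m/s, time t = 1 s
Using a = (v - v0) / t
a = (27 - 8) / 1
a = 19 / 1
a = 19 m/s^2

19 m/s^2


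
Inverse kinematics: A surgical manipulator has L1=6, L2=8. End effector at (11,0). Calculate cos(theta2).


Given: L1 = 6, L2 = 8, target (x, y) = (11, 0)
Using cos(theta2) = (x^2 + y^2 - L1^2 - L2^2) / (2*L1*L2)
x^2 + y^2 = 11^2 + 0 = 121
L1^2 + L2^2 = 36 + 64 = 100
Numerator = 121 - 100 = 21
Denominator = 2*6*8 = 96
cos(theta2) = 21/96 = 7/32

7/32


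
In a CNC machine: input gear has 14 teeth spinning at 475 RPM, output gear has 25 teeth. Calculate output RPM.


Given: N1 = 14 teeth, w1 = 475 RPM, N2 = 25 teeth
Using N1*w1 = N2*w2
w2 = N1*w1 / N2
w2 = 14*475 / 25
w2 = 6650 / 25
w2 = 266 RPM

266 RPM


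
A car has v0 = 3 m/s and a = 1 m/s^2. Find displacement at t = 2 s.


Given: v0 = 3 m/s, a = 1 m/s^2, t = 2 s
Using s = v0*t + (1/2)*a*t^2
s = 3*2 + (1/2)*1*2^2
s = 6 + (1/2)*4
s = 6 + 2
s = 8

8 m


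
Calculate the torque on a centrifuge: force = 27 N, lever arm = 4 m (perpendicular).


Given: F = 27 N, r = 4 m, angle = 90 deg (perpendicular)
Using tau = F * r * sin(90)
sin(90) = 1
tau = 27 * 4 * 1
tau = 108 Nm

108 Nm


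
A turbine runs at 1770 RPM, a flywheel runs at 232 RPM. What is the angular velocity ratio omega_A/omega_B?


Given: RPM_A = 1770, RPM_B = 232
omega = 2*pi*RPM/60, so omega_A/omega_B = RPM_A / RPM_B
omega_A/omega_B = 1770 / 232
omega_A/omega_B = 885/116

885/116


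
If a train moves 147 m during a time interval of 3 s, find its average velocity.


Given: distance d = 147 m, time t = 3 s
Using v = d / t
v = 147 / 3
v = 49 m/s

49 m/s


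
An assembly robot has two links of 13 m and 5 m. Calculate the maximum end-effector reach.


Given: L1 = 13 m, L2 = 5 m
For a 2-link planar arm, max reach = L1 + L2 (fully extended)
Max reach = 13 + 5
Max reach = 18 m

18 m


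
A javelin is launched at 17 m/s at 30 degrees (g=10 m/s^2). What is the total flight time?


Given: v0 = 17 m/s, theta = 30 deg, g = 10 m/s^2
sin(30) = 1/2
Using T = 2*v0*sin(theta) / g
T = 2*17*1/2 / 10
T = 17 / 10
T = 17/10 s

17/10 s


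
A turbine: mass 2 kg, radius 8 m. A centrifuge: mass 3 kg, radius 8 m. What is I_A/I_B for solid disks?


Given: M1=2 kg, R1=8 m, M2=3 kg, R2=8 m
For a disk: I = (1/2)*M*R^2, so I_A/I_B = (M1*R1^2)/(M2*R2^2)
M1*R1^2 = 2*64 = 128
M2*R2^2 = 3*64 = 192
I_A/I_B = 128/192 = 2/3

2/3


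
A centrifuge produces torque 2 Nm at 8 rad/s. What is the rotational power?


Given: tau = 2 Nm, omega = 8 rad/s
Using P = tau * omega
P = 2 * 8
P = 16 W

16 W


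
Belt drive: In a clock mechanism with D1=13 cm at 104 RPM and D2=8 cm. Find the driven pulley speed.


Given: D1 = 13 cm, w1 = 104 RPM, D2 = 8 cm
Using D1*w1 = D2*w2
w2 = D1*w1 / D2
w2 = 13*104 / 8
w2 = 1352 / 8
w2 = 169 RPM

169 RPM


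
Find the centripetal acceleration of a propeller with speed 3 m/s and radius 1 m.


Given: v = 3 m/s, r = 1 m
Using a_c = v^2 / r
a_c = 3^2 / 1
a_c = 9 / 1
a_c = 9 m/s^2

9 m/s^2


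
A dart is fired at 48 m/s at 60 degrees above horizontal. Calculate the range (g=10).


Given: v0 = 48 m/s, theta = 60 deg, g = 10 m/s^2
sin(2*60) = sin(120) = sqrt(3)/2
Using R = v0^2 * sin(2*theta) / g
R = 48^2 * (sqrt(3)/2) / 10
R = 2304 * sqrt(3) / 20
R = 576/5*sqrt(3) m

576/5*sqrt(3) m


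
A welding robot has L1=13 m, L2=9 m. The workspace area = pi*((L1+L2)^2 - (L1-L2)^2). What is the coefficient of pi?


Given: L1 = 13, L2 = 9
(L1+L2)^2 = (22)^2 = 484
(L1-L2)^2 = (4)^2 = 16
Difference = 484 - 16 = 468
This equals 4*L1*L2 = 4*13*9 = 468
Workspace area = 468*pi

468


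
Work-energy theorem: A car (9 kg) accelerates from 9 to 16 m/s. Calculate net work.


Given: m = 9 kg, v0 = 9 m/s, v = 16 m/s
Using W = (1/2)*m*(v^2 - v0^2)
v^2 = 16^2 = 256
v0^2 = 9^2 = 81
v^2 - v0^2 = 256 - 81 = 175
W = (1/2)*9*175 = 1575/2 J

1575/2 J


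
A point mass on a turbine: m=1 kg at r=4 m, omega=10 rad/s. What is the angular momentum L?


Given: m = 1 kg, r = 4 m, omega = 10 rad/s
For a point mass: I = m*r^2
I = 1*4^2 = 1*16 = 16
L = I*omega = 16*10
L = 160 kg*m^2/s

160 kg*m^2/s


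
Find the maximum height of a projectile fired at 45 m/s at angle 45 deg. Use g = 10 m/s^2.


Given: v0 = 45 m/s, theta = 45 deg, g = 10 m/s^2
sin^2(45) = 1/2
Using H = v0^2 * sin^2(theta) / (2*g)
H = 45^2 * 1/2 / (2*10)
H = 2025 * 1/2 / 20
H = 2025/2 / 20
H = 405/8 m

405/8 m


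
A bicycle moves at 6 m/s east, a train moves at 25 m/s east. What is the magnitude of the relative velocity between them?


Given: v_A = 6 m/s east, v_B = 25 m/s east
Both move in the same direction; relative speed = |v_A - v_B|
|6 - 25| = |-19|
= 19 m/s

19 m/s


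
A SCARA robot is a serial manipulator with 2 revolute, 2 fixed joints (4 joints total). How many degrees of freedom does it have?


Given: serial robot with 2 revolute, 2 fixed joints
DOF contribution per joint type: revolute=1, prismatic=1, spherical=3, fixed=0
DOF = 2*1 + 2*0
DOF = 2

2


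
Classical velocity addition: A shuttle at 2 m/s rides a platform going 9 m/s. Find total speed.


Given: object velocity = 2 m/s, platform velocity = 9 m/s (same direction)
Using classical velocity addition: v_total = v_object + v_platform
v_total = 2 + 9
v_total = 11 m/s

11 m/s


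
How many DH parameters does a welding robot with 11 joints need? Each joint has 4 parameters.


Given: 11 joints, 4 DH parameters per joint (d, theta, a, alpha)
Total DH parameters = number_of_joints * 4
Total = 11 * 4
Total = 44

44


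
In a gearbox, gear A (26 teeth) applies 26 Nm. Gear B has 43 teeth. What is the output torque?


Given: N1 = 26, N2 = 43, T1 = 26 Nm
Using T2/T1 = N2/N1
T2 = T1 * N2 / N1
T2 = 26 * 43 / 26
T2 = 1118 / 26
T2 = 43 Nm

43 Nm


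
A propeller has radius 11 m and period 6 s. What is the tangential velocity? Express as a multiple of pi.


Given: radius r = 11 m, period T = 6 s
Using v = 2*pi*r / T
v = 2*pi*11 / 6
v = 22*pi / 6
v = 11/3*pi m/s

11/3*pi m/s


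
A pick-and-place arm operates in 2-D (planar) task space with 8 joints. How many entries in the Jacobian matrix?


Given: task space dimension = 2, joints = 8
Jacobian is a 2 x 8 matrix
Total entries = rows * columns
Total = 2 * 8
Total = 16

16


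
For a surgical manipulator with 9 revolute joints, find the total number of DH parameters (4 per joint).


Given: 9 joints, 4 DH parameters per joint (d, theta, a, alpha)
Total DH parameters = number_of_joints * 4
Total = 9 * 4
Total = 36

36


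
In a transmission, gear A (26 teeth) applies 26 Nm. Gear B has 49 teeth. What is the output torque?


Given: N1 = 26, N2 = 49, T1 = 26 Nm
Using T2/T1 = N2/N1
T2 = T1 * N2 / N1
T2 = 26 * 49 / 26
T2 = 1274 / 26
T2 = 49 Nm

49 Nm


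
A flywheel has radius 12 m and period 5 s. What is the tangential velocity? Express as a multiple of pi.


Given: radius r = 12 m, period T = 5 s
Using v = 2*pi*r / T
v = 2*pi*12 / 5
v = 24*pi / 5
v = 24/5*pi m/s

24/5*pi m/s


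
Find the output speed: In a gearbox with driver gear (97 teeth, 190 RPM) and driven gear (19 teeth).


Given: N1 = 97 teeth, w1 = 190 RPM, N2 = 19 teeth
Using N1*w1 = N2*w2
w2 = N1*w1 / N2
w2 = 97*190 / 19
w2 = 18430 / 19
w2 = 970 RPM

970 RPM


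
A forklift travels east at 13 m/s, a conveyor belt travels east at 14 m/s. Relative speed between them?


Given: v_A = 13 m/s east, v_B = 14 m/s east
Both move in the same direction; relative speed = |v_A - v_B|
|13 - 14| = |-1|
= 1 m/s

1 m/s


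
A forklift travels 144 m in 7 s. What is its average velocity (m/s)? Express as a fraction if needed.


Given: distance d = 144 m, time t = 7 s
Using v = d / t
v = 144 / 7
v = 144/7 m/s

144/7 m/s


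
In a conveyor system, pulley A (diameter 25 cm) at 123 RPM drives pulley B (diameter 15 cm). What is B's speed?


Given: D1 = 25 cm, w1 = 123 RPM, D2 = 15 cm
Using D1*w1 = D2*w2
w2 = D1*w1 / D2
w2 = 25*123 / 15
w2 = 3075 / 15
w2 = 205 RPM

205 RPM


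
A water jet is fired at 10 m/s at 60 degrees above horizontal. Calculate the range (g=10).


Given: v0 = 10 m/s, theta = 60 deg, g = 10 m/s^2
sin(2*60) = sin(120) = sqrt(3)/2
Using R = v0^2 * sin(2*theta) / g
R = 10^2 * (sqrt(3)/2) / 10
R = 100 * sqrt(3) / 20
R = 5*sqrt(3) m

5*sqrt(3) m


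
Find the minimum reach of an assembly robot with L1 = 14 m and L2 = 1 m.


Given: L1 = 14 m, L2 = 1 m
For a 2-link planar arm, min reach = |L1 - L2| (second link folded back)
Min reach = |14 - 1|
Min reach = 13 m

13 m


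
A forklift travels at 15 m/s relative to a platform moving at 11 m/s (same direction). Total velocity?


Given: object velocity = 15 m/s, platform velocity = 11 m/s (same direction)
Using classical velocity addition: v_total = v_object + v_platform
v_total = 15 + 11
v_total = 26 m/s

26 m/s


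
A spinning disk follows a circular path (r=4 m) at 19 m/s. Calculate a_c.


Given: v = 19 m/s, r = 4 m
Using a_c = v^2 / r
a_c = 19^2 / 4
a_c = 361 / 4
a_c = 361/4 m/s^2

361/4 m/s^2


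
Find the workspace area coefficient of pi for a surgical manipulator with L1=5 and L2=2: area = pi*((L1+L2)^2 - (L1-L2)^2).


Given: L1 = 5, L2 = 2
(L1+L2)^2 = (7)^2 = 49
(L1-L2)^2 = (3)^2 = 9
Difference = 49 - 9 = 40
This equals 4*L1*L2 = 4*5*2 = 40
Workspace area = 40*pi

40


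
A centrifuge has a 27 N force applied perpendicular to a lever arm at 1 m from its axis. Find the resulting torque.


Given: F = 27 N, r = 1 m, angle = 90 deg (perpendicular)
Using tau = F * r * sin(90)
sin(90) = 1
tau = 27 * 1 * 1
tau = 27 Nm

27 Nm


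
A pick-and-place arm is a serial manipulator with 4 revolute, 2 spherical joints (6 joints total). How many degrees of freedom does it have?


Given: serial robot with 4 revolute, 2 spherical joints
DOF contribution per joint type: revolute=1, prismatic=1, spherical=3, fixed=0
DOF = 4*1 + 2*3
DOF = 10

10


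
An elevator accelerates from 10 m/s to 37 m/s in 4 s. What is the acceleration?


Given: initial velocity v0 = 10 m/s, final velocity v = 37 m/s, time t = 4 s
Using a = (v - v0) / t
a = (37 - 10) / 4
a = 27 / 4
a = 27/4 m/s^2

27/4 m/s^2


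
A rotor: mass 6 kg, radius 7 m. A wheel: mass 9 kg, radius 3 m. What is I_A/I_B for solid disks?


Given: M1=6 kg, R1=7 m, M2=9 kg, R2=3 m
For a disk: I = (1/2)*M*R^2, so I_A/I_B = (M1*R1^2)/(M2*R2^2)
M1*R1^2 = 6*49 = 294
M2*R2^2 = 9*9 = 81
I_A/I_B = 294/81 = 98/27

98/27


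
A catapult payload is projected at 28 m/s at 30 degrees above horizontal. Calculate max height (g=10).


Given: v0 = 28 m/s, theta = 30 deg, g = 10 m/s^2
sin^2(30) = 1/4
Using H = v0^2 * sin^2(theta) / (2*g)
H = 28^2 * 1/4 / (2*10)
H = 784 * 1/4 / 20
H = 196 / 20
H = 49/5 m

49/5 m


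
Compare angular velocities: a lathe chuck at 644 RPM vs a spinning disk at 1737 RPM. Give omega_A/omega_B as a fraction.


Given: RPM_A = 644, RPM_B = 1737
omega = 2*pi*RPM/60, so omega_A/omega_B = RPM_A / RPM_B
omega_A/omega_B = 644 / 1737
omega_A/omega_B = 644/1737

644/1737


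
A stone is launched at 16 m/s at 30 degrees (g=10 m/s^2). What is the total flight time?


Given: v0 = 16 m/s, theta = 30 deg, g = 10 m/s^2
sin(30) = 1/2
Using T = 2*v0*sin(theta) / g
T = 2*16*1/2 / 10
T = 16 / 10
T = 8/5 s

8/5 s


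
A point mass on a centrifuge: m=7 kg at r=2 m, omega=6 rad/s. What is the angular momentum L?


Given: m = 7 kg, r = 2 m, omega = 6 rad/s
For a point mass: I = m*r^2
I = 7*2^2 = 7*4 = 28
L = I*omega = 28*6
L = 168 kg*m^2/s

168 kg*m^2/s


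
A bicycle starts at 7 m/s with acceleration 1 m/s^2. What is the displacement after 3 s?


Given: v0 = 7 m/s, a = 1 m/s^2, t = 3 s
Using s = v0*t + (1/2)*a*t^2
s = 7*3 + (1/2)*1*3^2
s = 21 + (1/2)*9
s = 21 + 9/2
s = 51/2

51/2 m


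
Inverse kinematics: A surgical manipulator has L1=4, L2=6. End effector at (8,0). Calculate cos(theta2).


Given: L1 = 4, L2 = 6, target (x, y) = (8, 0)
Using cos(theta2) = (x^2 + y^2 - L1^2 - L2^2) / (2*L1*L2)
x^2 + y^2 = 8^2 + 0 = 64
L1^2 + L2^2 = 16 + 36 = 52
Numerator = 64 - 52 = 12
Denominator = 2*4*6 = 48
cos(theta2) = 12/48 = 1/4

1/4


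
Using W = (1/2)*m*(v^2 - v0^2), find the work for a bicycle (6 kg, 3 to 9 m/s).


Given: m = 6 kg, v0 = 3 m/s, v = 9 m/s
Using W = (1/2)*m*(v^2 - v0^2)
v^2 = 9^2 = 81
v0^2 = 3^2 = 9
v^2 - v0^2 = 81 - 9 = 72
W = (1/2)*6*72 = 216 J

216 J


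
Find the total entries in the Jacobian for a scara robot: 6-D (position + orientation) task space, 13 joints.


Given: task space dimension = 6, joints = 13
Jacobian is a 6 x 13 matrix
Total entries = rows * columns
Total = 6 * 13
Total = 78

78


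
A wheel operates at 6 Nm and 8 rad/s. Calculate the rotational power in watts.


Given: tau = 6 Nm, omega = 8 rad/s
Using P = tau * omega
P = 6 * 8
P = 48 W

48 W


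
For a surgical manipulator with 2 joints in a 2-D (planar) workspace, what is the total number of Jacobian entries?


Given: task space dimension = 2, joints = 2
Jacobian is a 2 x 2 matrix
Total entries = rows * columns
Total = 2 * 2
Total = 4

4


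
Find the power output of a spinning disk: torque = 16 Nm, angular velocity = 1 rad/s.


Given: tau = 16 Nm, omega = 1 rad/s
Using P = tau * omega
P = 16 * 1
P = 16 W

16 W


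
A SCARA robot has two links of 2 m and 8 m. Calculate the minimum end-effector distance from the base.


Given: L1 = 2 m, L2 = 8 m
For a 2-link planar arm, min reach = |L1 - L2| (second link folded back)
Min reach = |2 - 8|
Min reach = 6 m

6 m


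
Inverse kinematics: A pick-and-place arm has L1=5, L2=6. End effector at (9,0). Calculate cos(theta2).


Given: L1 = 5, L2 = 6, target (x, y) = (9, 0)
Using cos(theta2) = (x^2 + y^2 - L1^2 - L2^2) / (2*L1*L2)
x^2 + y^2 = 9^2 + 0 = 81
L1^2 + L2^2 = 25 + 36 = 61
Numerator = 81 - 61 = 20
Denominator = 2*5*6 = 60
cos(theta2) = 20/60 = 1/3

1/3


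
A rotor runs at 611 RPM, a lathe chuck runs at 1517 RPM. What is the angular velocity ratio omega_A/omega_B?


Given: RPM_A = 611, RPM_B = 1517
omega = 2*pi*RPM/60, so omega_A/omega_B = RPM_A / RPM_B
omega_A/omega_B = 611 / 1517
omega_A/omega_B = 611/1517

611/1517


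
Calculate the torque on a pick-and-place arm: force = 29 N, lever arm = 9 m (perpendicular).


Given: F = 29 N, r = 9 m, angle = 90 deg (perpendicular)
Using tau = F * r * sin(90)
sin(90) = 1
tau = 29 * 9 * 1
tau = 261 Nm

261 Nm


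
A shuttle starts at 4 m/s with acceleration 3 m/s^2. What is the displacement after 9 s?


Given: v0 = 4 m/s, a = 3 m/s^2, t = 9 s
Using s = v0*t + (1/2)*a*t^2
s = 4*9 + (1/2)*3*9^2
s = 36 + (1/2)*243
s = 36 + 243/2
s = 315/2

315/2 m


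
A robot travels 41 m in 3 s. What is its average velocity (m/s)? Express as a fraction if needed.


Given: distance d = 41 m, time t = 3 s
Using v = d / t
v = 41 / 3
v = 41/3 m/s

41/3 m/s


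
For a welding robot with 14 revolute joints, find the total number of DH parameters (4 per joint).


Given: 14 joints, 4 DH parameters per joint (d, theta, a, alpha)
Total DH parameters = number_of_joints * 4
Total = 14 * 4
Total = 56

56


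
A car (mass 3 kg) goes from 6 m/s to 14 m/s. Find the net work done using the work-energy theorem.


Given: m = 3 kg, v0 = 6 m/s, v = 14 m/s
Using W = (1/2)*m*(v^2 - v0^2)
v^2 = 14^2 = 196
v0^2 = 6^2 = 36
v^2 - v0^2 = 196 - 36 = 160
W = (1/2)*3*160 = 240 J

240 J


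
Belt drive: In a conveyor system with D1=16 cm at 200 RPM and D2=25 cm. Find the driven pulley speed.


Given: D1 = 16 cm, w1 = 200 RPM, D2 = 25 cm
Using D1*w1 = D2*w2
w2 = D1*w1 / D2
w2 = 16*200 / 25
w2 = 3200 / 25
w2 = 128 RPM

128 RPM


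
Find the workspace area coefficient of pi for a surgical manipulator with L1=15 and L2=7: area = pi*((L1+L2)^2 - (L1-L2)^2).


Given: L1 = 15, L2 = 7
(L1+L2)^2 = (22)^2 = 484
(L1-L2)^2 = (8)^2 = 64
Difference = 484 - 64 = 420
This equals 4*L1*L2 = 4*15*7 = 420
Workspace area = 420*pi

420


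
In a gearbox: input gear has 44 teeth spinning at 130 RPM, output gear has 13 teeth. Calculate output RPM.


Given: N1 = 44 teeth, w1 = 130 RPM, N2 = 13 teeth
Using N1*w1 = N2*w2
w2 = N1*w1 / N2
w2 = 44*130 / 13
w2 = 5720 / 13
w2 = 440 RPM

440 RPM


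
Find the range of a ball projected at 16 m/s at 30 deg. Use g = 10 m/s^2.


Given: v0 = 16 m/s, theta = 30 deg, g = 10 m/s^2
sin(2*30) = sin(60) = sqrt(3)/2
Using R = v0^2 * sin(2*theta) / g
R = 16^2 * (sqrt(3)/2) / 10
R = 256 * sqrt(3) / 20
R = 64/5*sqrt(3) m

64/5*sqrt(3) m


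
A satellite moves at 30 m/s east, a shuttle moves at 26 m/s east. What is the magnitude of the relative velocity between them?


Given: v_A = 30 m/s east, v_B = 26 m/s east
Both move in the same direction; relative speed = |v_A - v_B|
|30 - 26| = |4|
= 4 m/s

4 m/s


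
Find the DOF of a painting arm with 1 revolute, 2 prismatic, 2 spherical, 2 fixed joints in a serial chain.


Given: serial robot with 1 revolute, 2 prismatic, 2 spherical, 2 fixed joints
DOF contribution per joint type: revolute=1, prismatic=1, spherical=3, fixed=0
DOF = 1*1 + 2*1 + 2*3 + 2*0
DOF = 9

9


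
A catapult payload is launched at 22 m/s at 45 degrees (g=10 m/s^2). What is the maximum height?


Given: v0 = 22 m/s, theta = 45 deg, g = 10 m/s^2
sin^2(45) = 1/2
Using H = v0^2 * sin^2(theta) / (2*g)
H = 22^2 * 1/2 / (2*10)
H = 484 * 1/2 / 20
H = 242 / 20
H = 121/10 m

121/10 m


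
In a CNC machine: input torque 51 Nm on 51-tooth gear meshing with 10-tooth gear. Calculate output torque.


Given: N1 = 51, N2 = 10, T1 = 51 Nm
Using T2/T1 = N2/N1
T2 = T1 * N2 / N1
T2 = 51 * 10 / 51
T2 = 510 / 51
T2 = 10 Nm

10 Nm


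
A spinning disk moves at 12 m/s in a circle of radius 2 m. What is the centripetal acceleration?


Given: v = 12 m/s, r = 2 m
Using a_c = v^2 / r
a_c = 12^2 / 2
a_c = 144 / 2
a_c = 72 m/s^2

72 m/s^2


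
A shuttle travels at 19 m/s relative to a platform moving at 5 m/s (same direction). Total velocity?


Given: object velocity = 19 m/s, platform velocity = 5 m/s (same direction)
Using classical velocity addition: v_total = v_object + v_platform
v_total = 19 + 5
v_total = 24 m/s

24 m/s


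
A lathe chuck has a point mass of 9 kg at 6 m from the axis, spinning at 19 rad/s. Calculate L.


Given: m = 9 kg, r = 6 m, omega = 19 rad/s
For a point mass: I = m*r^2
I = 9*6^2 = 9*36 = 324
L = I*omega = 324*19
L = 6156 kg*m^2/s

6156 kg*m^2/s


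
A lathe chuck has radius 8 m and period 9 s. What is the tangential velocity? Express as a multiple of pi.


Given: radius r = 8 m, period T = 9 s
Using v = 2*pi*r / T
v = 2*pi*8 / 9
v = 16*pi / 9
v = 16/9*pi m/s

16/9*pi m/s


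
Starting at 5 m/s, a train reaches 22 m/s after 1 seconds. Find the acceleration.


Given: initial velocity v0 = 5 m/s, final velocity v = 22 m/s, time t = 1 s
Using a = (v - v0) / t
a = (22 - 5) / 1
a = 17 / 1
a = 17 m/s^2

17 m/s^2


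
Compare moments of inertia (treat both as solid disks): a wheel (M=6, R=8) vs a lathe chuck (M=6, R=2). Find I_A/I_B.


Given: M1=6 kg, R1=8 m, M2=6 kg, R2=2 m
For a disk: I = (1/2)*M*R^2, so I_A/I_B = (M1*R1^2)/(M2*R2^2)
M1*R1^2 = 6*64 = 384
M2*R2^2 = 6*4 = 24
I_A/I_B = 384/24 = 16

16


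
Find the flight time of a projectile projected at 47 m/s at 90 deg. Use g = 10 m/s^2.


Given: v0 = 47 m/s, theta = 90 deg, g = 10 m/s^2
sin(90) = 1
Using T = 2*v0*sin(theta) / g
T = 2*47*1 / 10
T = 94 / 10
T = 47/5 s

47/5 s


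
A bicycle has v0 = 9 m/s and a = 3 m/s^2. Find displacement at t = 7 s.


Given: v0 = 9 m/s, a = 3 m/s^2, t = 7 s
Using s = v0*t + (1/2)*a*t^2
s = 9*7 + (1/2)*3*7^2
s = 63 + (1/2)*147
s = 63 + 147/2
s = 273/2

273/2 m


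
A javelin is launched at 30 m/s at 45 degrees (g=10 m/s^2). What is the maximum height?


Given: v0 = 30 m/s, theta = 45 deg, g = 10 m/s^2
sin^2(45) = 1/2
Using H = v0^2 * sin^2(theta) / (2*g)
H = 30^2 * 1/2 / (2*10)
H = 900 * 1/2 / 20
H = 450 / 20
H = 45/2 m

45/2 m


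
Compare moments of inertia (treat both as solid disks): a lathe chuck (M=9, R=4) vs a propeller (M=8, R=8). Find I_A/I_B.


Given: M1=9 kg, R1=4 m, M2=8 kg, R2=8 m
For a disk: I = (1/2)*M*R^2, so I_A/I_B = (M1*R1^2)/(M2*R2^2)
M1*R1^2 = 9*16 = 144
M2*R2^2 = 8*64 = 512
I_A/I_B = 144/512 = 9/32

9/32


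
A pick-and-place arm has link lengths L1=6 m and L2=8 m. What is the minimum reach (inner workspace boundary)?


Given: L1 = 6 m, L2 = 8 m
For a 2-link planar arm, min reach = |L1 - L2| (second link folded back)
Min reach = |6 - 8|
Min reach = 2 m

2 m


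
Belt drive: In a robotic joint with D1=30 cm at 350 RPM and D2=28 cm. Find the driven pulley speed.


Given: D1 = 30 cm, w1 = 350 RPM, D2 = 28 cm
Using D1*w1 = D2*w2
w2 = D1*w1 / D2
w2 = 30*350 / 28
w2 = 10500 / 28
w2 = 375 RPM

375 RPM


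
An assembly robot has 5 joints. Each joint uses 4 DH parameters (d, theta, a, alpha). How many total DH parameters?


Given: 5 joints, 4 DH parameters per joint (d, theta, a, alpha)
Total DH parameters = number_of_joints * 4
Total = 5 * 4
Total = 20

20


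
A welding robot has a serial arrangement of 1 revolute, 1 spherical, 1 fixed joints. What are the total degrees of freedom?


Given: serial robot with 1 revolute, 1 spherical, 1 fixed joints
DOF contribution per joint type: revolute=1, prismatic=1, spherical=3, fixed=0
DOF = 1*1 + 1*3 + 1*0
DOF = 4

4


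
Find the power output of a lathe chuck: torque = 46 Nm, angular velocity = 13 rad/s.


Given: tau = 46 Nm, omega = 13 rad/s
Using P = tau * omega
P = 46 * 13
P = 598 W

598 W


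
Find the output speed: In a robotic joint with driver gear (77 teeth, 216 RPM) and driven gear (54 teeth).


Given: N1 = 77 teeth, w1 = 216 RPM, N2 = 54 teeth
Using N1*w1 = N2*w2
w2 = N1*w1 / N2
w2 = 77*216 / 54
w2 = 16632 / 54
w2 = 308 RPM

308 RPM


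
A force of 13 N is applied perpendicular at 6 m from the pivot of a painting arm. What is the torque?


Given: F = 13 N, r = 6 m, angle = 90 deg (perpendicular)
Using tau = F * r * sin(90)
sin(90) = 1
tau = 13 * 6 * 1
tau = 78 Nm

78 Nm


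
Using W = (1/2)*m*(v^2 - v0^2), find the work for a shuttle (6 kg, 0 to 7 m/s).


Given: m = 6 kg, v0 = 0 m/s, v = 7 m/s
Using W = (1/2)*m*(v^2 - v0^2)
v^2 = 7^2 = 49
v0^2 = 0^2 = 0
v^2 - v0^2 = 49 - 0 = 49
W = (1/2)*6*49 = 147 J

147 J


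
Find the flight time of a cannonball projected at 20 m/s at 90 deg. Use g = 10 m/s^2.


Given: v0 = 20 m/s, theta = 90 deg, g = 10 m/s^2
sin(90) = 1
Using T = 2*v0*sin(theta) / g
T = 2*20*1 / 10
T = 40 / 10
T = 4 s

4 s


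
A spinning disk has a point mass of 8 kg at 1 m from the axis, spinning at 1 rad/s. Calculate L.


Given: m = 8 kg, r = 1 m, omega = 1 rad/s
For a point mass: I = m*r^2
I = 8*1^2 = 8*1 = 8
L = I*omega = 8*1
L = 8 kg*m^2/s

8 kg*m^2/s


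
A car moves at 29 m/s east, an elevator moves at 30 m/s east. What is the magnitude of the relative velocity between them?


Given: v_A = 29 m/s east, v_B = 30 m/s east
Both move in the same direction; relative speed = |v_A - v_B|
|29 - 30| = |-1|
= 1 m/s

1 m/s


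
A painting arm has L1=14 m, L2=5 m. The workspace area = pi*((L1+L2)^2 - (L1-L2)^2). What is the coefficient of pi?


Given: L1 = 14, L2 = 5
(L1+L2)^2 = (19)^2 = 361
(L1-L2)^2 = (9)^2 = 81
Difference = 361 - 81 = 280
This equals 4*L1*L2 = 4*14*5 = 280
Workspace area = 280*pi

280


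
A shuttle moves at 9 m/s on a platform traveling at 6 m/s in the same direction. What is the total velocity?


Given: object velocity = 9 m/s, platform velocity = 6 m/s (same direction)
Using classical velocity addition: v_total = v_object + v_platform
v_total = 9 + 6
v_total = 15 m/s

15 m/s


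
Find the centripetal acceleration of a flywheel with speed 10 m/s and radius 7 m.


Given: v = 10 m/s, r = 7 m
Using a_c = v^2 / r
a_c = 10^2 / 7
a_c = 100 / 7
a_c = 100/7 m/s^2

100/7 m/s^2


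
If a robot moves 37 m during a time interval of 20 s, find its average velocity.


Given: distance d = 37 m, time t = 20 s
Using v = d / t
v = 37 / 20
v = 37/20 m/s

37/20 m/s


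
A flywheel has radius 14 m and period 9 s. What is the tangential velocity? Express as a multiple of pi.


Given: radius r = 14 m, period T = 9 s
Using v = 2*pi*r / T
v = 2*pi*14 / 9
v = 28*pi / 9
v = 28/9*pi m/s

28/9*pi m/s


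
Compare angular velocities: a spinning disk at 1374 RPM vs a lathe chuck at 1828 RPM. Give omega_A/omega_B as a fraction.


Given: RPM_A = 1374, RPM_B = 1828
omega = 2*pi*RPM/60, so omega_A/omega_B = RPM_A / RPM_B
omega_A/omega_B = 1374 / 1828
omega_A/omega_B = 687/914

687/914


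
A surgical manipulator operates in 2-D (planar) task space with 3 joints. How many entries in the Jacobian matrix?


Given: task space dimension = 2, joints = 3
Jacobian is a 2 x 3 matrix
Total entries = rows * columns
Total = 2 * 3
Total = 6

6


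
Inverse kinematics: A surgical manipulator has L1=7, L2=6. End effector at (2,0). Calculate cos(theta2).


Given: L1 = 7, L2 = 6, target (x, y) = (2, 0)
Using cos(theta2) = (x^2 + y^2 - L1^2 - L2^2) / (2*L1*L2)
x^2 + y^2 = 2^2 + 0 = 4
L1^2 + L2^2 = 49 + 36 = 85
Numerator = 4 - 85 = -81
Denominator = 2*7*6 = 84
cos(theta2) = -81/84 = -27/28

-27/28


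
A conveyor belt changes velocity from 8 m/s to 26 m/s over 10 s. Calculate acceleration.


Given: initial velocity v0 = 8 m/s, final velocity v = 26 m/s, time t = 10 s
Using a = (v - v0) / t
a = (26 - 8) / 10
a = 18 / 10
a = 9/5 m/s^2

9/5 m/s^2


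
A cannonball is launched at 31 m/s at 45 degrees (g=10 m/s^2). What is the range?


Given: v0 = 31 m/s, theta = 45 deg, g = 10 m/s^2
sin(2*45) = sin(90) = 1
Using R = v0^2 * sin(2*theta) / g
R = 31^2 * 1 / 10
R = 961 / 10
R = 961/10 m

961/10 m


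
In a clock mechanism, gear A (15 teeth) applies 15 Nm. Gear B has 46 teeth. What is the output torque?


Given: N1 = 15, N2 = 46, T1 = 15 Nm
Using T2/T1 = N2/N1
T2 = T1 * N2 / N1
T2 = 15 * 46 / 15
T2 = 690 / 15
T2 = 46 Nm

46 Nm


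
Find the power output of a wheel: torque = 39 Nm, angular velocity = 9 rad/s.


Given: tau = 39 Nm, omega = 9 rad/s
Using P = tau * omega
P = 39 * 9
P = 351 W

351 W


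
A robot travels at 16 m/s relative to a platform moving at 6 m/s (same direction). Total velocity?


Given: object velocity = 16 m/s, platform velocity = 6 m/s (same direction)
Using classical velocity addition: v_total = v_object + v_platform
v_total = 16 + 6
v_total = 22 m/s

22 m/s


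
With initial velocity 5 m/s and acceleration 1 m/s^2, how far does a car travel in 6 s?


Given: v0 = 5 m/s, a = 1 m/s^2, t = 6 s
Using s = v0*t + (1/2)*a*t^2
s = 5*6 + (1/2)*1*6^2
s = 30 + (1/2)*36
s = 30 + 18
s = 48

48 m


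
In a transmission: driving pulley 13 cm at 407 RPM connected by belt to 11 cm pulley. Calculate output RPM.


Given: D1 = 13 cm, w1 = 407 RPM, D2 = 11 cm
Using D1*w1 = D2*w2
w2 = D1*w1 / D2
w2 = 13*407 / 11
w2 = 5291 / 11
w2 = 481 RPM

481 RPM


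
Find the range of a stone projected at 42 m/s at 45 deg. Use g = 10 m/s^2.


Given: v0 = 42 m/s, theta = 45 deg, g = 10 m/s^2
sin(2*45) = sin(90) = 1
Using R = v0^2 * sin(2*theta) / g
R = 42^2 * 1 / 10
R = 1764 / 10
R = 882/5 m

882/5 m
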